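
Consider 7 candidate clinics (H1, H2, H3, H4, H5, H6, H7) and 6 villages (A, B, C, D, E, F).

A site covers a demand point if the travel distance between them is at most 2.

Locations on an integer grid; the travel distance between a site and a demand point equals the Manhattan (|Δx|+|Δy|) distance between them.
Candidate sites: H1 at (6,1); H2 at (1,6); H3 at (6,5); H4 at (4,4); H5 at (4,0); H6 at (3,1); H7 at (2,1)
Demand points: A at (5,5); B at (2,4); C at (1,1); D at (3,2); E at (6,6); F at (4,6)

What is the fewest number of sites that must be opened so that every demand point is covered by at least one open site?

3

Coverage sets (demand points within 2 of each site):
  H1: {}
  H2: {}
  H3: {A, E}
  H4: {A, B, F}
  H5: {}
  H6: {C, D}
  H7: {C, D}
No 2 sites suffice: every size-2 union leaves at least one demand point uncovered.
But {H3, H4, H6} covers everything, so the minimum is 3.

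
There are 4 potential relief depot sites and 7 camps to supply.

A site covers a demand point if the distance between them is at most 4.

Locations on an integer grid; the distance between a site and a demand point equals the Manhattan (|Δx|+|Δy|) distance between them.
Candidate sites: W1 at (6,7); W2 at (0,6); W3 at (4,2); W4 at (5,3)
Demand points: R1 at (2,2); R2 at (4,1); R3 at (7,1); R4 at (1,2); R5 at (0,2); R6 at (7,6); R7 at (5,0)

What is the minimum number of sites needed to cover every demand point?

2

Coverage sets (demand points within 4 of each site):
  W1: {R6}
  W2: {R5}
  W3: {R1, R2, R3, R4, R5, R7}
  W4: {R1, R2, R3, R7}
No single site covers all 7 demand points.
But {W1, W3} covers everything, so the minimum is 2.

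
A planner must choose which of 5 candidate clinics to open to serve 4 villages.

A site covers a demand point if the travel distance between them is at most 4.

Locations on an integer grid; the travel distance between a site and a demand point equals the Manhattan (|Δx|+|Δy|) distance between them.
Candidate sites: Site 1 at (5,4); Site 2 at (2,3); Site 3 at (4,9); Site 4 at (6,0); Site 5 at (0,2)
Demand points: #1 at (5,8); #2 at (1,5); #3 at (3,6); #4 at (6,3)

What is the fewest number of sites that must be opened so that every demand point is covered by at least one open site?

Coverage sets (demand points within 4 of each site):
  Site 1: {#1, #3, #4}
  Site 2: {#2, #3, #4}
  Site 3: {#1, #3}
  Site 4: {#4}
  Site 5: {#2}
No single site covers all 4 demand points.
But {Site 1, Site 2} covers everything, so the minimum is 2.

2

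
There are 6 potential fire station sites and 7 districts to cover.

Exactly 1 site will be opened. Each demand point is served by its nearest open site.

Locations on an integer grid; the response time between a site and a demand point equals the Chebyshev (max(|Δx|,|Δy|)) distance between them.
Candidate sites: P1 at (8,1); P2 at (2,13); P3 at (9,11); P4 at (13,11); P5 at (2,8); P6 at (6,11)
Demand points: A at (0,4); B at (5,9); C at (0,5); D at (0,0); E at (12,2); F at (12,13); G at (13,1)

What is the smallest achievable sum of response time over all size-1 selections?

49

Open {P5}.
  A→P5 4, B→P5 3, C→P5 3, D→P5 8, E→P5 10, F→P5 10, G→P5 11  ⇒ total 49.
Compare {P6}: total 51.
Compare {P1}: total 53.
No size-1 selection does better; minimum is 49.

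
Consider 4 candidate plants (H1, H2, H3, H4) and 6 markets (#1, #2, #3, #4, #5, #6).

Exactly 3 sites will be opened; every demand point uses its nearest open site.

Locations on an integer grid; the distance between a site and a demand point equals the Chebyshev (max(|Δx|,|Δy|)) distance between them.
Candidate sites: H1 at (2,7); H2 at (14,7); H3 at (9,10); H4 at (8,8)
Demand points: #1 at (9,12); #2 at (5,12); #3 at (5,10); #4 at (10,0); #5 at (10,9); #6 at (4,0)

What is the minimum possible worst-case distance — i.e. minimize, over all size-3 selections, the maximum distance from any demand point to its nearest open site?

7

Open {H1, H2, H3}.
  Farthest demand point is #4 at distance 7 (to H2); all others are ≤ 7.
With {H1, H2, H4} the worst case is 7.
With {H1, H3, H4} the worst case is 8.
No size-3 selection achieves below 7.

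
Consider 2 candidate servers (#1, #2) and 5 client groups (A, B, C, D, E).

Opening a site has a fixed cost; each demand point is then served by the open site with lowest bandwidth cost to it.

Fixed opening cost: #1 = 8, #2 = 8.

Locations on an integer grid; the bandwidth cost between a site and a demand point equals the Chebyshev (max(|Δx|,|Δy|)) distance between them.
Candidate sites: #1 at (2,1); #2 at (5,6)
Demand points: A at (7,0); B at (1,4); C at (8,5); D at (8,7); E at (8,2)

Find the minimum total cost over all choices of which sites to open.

28

Open {#2}: assign each demand point to its cheapest open site.
  A→#2 6, B→#2 4, C→#2 3, D→#2 3, E→#2 4
  bandwidth cost 20, fixed 8 → total 28.
Compare {#1}: bandwidth cost 26 + fixed 8 = 34.
Compare {#1, #2}: bandwidth cost 18 + fixed 16 = 34.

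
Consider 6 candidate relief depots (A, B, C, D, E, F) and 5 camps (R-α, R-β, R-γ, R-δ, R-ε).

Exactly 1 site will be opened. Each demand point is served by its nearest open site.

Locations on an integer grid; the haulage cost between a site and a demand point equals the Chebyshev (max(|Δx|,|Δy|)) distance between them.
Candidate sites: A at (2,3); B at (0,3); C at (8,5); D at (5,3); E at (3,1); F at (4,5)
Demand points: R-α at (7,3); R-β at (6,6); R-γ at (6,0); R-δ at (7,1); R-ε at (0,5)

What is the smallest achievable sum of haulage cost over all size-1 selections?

Open {D}.
  R-α→D 2, R-β→D 3, R-γ→D 3, R-δ→D 2, R-ε→D 5  ⇒ total 15.
Compare {F}: total 18.
Compare {A}: total 20.
No size-1 selection does better; minimum is 15.

15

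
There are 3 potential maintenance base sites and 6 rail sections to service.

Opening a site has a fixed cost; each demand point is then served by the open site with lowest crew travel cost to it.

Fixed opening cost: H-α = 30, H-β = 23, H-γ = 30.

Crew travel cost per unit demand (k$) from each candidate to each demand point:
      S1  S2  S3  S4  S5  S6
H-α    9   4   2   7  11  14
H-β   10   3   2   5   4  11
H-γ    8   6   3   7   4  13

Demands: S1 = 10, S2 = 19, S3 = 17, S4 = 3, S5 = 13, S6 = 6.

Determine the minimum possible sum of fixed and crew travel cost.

347

Open {H-β}: assign each demand point to its cheapest open site.
  S1→H-β 10×10=100, S2→H-β 19×3=57, S3→H-β 17×2=34, S4→H-β 3×5=15, S5→H-β 13×4=52, S6→H-β 6×11=66
  crew travel cost 324, fixed 23 → total 347.
Compare {H-β, H-γ}: crew travel cost 304 + fixed 53 = 357.
Compare {H-α, H-β}: crew travel cost 314 + fixed 53 = 367.
Compare {H-α, H-β, H-γ}: crew travel cost 304 + fixed 83 = 387.
All other subsets cost ≥ 357. Minimum total cost: 347.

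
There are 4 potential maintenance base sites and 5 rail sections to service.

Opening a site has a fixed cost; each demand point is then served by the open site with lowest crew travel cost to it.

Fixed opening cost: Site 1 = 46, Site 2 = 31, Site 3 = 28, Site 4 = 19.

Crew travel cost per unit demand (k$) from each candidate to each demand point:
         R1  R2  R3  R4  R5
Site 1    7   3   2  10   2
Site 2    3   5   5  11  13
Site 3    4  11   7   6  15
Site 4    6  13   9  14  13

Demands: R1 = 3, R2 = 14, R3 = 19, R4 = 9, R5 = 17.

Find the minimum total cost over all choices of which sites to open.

254

Open {Site 1, Site 3}: assign each demand point to its cheapest open site.
  R1→Site 3 3×4=12, R2→Site 1 14×3=42, R3→Site 1 19×2=38, R4→Site 3 9×6=54, R5→Site 1 17×2=34
  crew travel cost 180, fixed 74 → total 254.
Compare {Site 1}: crew travel cost 225 + fixed 46 = 271.
Compare {Site 1, Site 3, Site 4}: crew travel cost 180 + fixed 93 = 273.
Compare {Site 1, Site 2, Site 3}: crew travel cost 177 + fixed 105 = 282.
All other subsets cost ≥ 271. Minimum total cost: 254.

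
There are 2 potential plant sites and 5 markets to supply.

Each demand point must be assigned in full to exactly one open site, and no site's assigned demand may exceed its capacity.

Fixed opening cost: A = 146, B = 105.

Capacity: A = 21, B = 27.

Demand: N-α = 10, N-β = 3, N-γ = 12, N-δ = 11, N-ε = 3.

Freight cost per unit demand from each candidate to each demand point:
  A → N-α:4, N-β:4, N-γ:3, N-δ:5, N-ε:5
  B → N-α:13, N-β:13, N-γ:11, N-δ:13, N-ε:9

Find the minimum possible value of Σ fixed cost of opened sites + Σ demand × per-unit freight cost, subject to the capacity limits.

544

Open {A, B}; cheapest assignment that respects the capacities:
  A (cap 21, load 21): N-α, N-δ — cost 10×4 + 11×5 = 95
  B (cap 27, load 18): N-β, N-γ, N-ε — cost 3×13 + 12×11 + 3×9 = 198
  Shipping 293, fixed 251 → total 544.
  Any other capacity-feasible assignment to {A, B} ships for at least 293.
Total demand is 39 and no other set of sites has combined capacity ≥ 39, so {A, B} is the only feasible choice of open sites. Minimum: 544.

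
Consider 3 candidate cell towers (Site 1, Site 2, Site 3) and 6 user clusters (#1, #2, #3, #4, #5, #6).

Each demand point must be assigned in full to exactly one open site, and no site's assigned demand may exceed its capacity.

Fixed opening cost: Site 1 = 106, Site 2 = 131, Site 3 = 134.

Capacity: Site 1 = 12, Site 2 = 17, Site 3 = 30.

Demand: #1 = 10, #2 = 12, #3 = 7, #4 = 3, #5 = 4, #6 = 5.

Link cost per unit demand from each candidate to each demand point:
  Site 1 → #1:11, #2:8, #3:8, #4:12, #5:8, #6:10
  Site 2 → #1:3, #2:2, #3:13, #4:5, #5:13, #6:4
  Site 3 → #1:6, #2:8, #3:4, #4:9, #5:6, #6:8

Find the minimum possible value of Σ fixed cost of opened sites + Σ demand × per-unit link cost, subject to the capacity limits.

Open {Site 2, Site 3}; cheapest assignment that respects the capacities:
  Site 2 (cap 17, load 17): #2, #6 — cost 12×2 + 5×4 = 44
  Site 3 (cap 30, load 24): #1, #3, #4, #5 — cost 10×6 + 7×4 + 3×9 + 4×6 = 139
  Shipping 183, fixed 265 → total 448.
  Any other capacity-feasible assignment to {Site 2, Site 3} ships for at least 183.
Compare {Site 1, Site 3}: its best feasible assignment gives total 515.
Compare {Site 1, Site 2, Site 3}: its best feasible assignment gives total 554.
Every other set of open sites that can feasibly serve all demand totals ≥ 515 even under its best assignment. Minimum: 448.

448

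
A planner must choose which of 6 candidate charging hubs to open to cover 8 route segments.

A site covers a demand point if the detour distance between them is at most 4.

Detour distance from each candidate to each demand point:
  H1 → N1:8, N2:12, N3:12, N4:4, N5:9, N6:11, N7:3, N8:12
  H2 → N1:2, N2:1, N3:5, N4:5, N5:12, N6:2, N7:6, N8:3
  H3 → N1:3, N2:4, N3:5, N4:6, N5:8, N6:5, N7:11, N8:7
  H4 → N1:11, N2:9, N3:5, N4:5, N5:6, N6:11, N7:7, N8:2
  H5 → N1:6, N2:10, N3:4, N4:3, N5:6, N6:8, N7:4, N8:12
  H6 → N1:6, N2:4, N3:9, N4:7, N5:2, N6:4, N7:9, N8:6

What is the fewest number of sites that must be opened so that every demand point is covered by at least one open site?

Coverage sets (demand points within 4 of each site):
  H1: {N4, N7}
  H2: {N1, N2, N6, N8}
  H3: {N1, N2}
  H4: {N8}
  H5: {N3, N4, N7}
  H6: {N2, N5, N6}
No 2 sites suffice: every size-2 union leaves at least one demand point uncovered.
But {H2, H5, H6} covers everything, so the minimum is 3.

3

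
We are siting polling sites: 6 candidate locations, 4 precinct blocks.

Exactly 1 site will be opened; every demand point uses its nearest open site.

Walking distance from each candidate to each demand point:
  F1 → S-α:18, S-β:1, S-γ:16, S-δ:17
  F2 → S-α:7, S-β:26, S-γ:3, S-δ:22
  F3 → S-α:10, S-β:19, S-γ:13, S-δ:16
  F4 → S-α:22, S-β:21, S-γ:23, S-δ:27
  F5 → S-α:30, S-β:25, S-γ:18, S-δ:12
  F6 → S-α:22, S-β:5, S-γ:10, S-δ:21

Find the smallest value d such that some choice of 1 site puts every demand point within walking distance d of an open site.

18

Open {F1}.
  Farthest demand point is S-α at walking distance 18 (to F1); all others are ≤ 18.
With {F3} the worst case is 19.
With {F6} the worst case is 22.
No size-1 selection achieves below 18.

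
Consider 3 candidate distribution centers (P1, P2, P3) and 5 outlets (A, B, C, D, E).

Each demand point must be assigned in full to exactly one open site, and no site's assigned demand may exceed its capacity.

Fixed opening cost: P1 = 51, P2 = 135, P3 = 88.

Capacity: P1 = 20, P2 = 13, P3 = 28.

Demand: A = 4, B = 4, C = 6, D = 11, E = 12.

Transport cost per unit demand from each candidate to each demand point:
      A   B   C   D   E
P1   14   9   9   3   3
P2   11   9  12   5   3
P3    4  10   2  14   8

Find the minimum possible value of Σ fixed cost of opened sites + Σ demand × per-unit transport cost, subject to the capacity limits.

332

Open {P1, P3}; cheapest assignment that respects the capacities:
  P1 (cap 20, load 15): B, D — cost 4×9 + 11×3 = 69
  P3 (cap 28, load 22): A, C, E — cost 4×4 + 6×2 + 12×8 = 124
  Shipping 193, fixed 139 → total 332.
  Any other capacity-feasible assignment to {P1, P3} ships for at least 193.
Compare {P1, P2, P3}: its best feasible assignment gives total 407.
Compare {P2, P3}: its best feasible assignment gives total 442.
Every other set of open sites that can feasibly serve all demand totals ≥ 407 even under its best assignment. Minimum: 332.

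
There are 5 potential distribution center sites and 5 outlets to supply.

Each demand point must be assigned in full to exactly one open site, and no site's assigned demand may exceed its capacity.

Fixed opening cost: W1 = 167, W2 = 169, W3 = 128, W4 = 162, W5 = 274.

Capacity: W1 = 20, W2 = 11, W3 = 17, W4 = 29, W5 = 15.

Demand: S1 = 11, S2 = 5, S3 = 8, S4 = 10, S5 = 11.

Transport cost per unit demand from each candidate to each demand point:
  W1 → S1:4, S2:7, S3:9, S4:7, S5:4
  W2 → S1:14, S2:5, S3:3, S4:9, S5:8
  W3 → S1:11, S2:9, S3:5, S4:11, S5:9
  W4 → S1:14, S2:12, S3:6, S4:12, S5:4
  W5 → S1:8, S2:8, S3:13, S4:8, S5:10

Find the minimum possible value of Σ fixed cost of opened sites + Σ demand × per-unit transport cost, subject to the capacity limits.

Open {W1, W4}; cheapest assignment that respects the capacities:
  W1 (cap 20, load 16): S1, S2 — cost 11×4 + 5×7 = 79
  W4 (cap 29, load 29): S3, S4, S5 — cost 8×6 + 10×12 + 11×4 = 212
  Shipping 291, fixed 329 → total 620.
  Any other capacity-feasible assignment to {W1, W4} ships for at least 291.
Compare {W3, W4}: its best feasible assignment gives total 668.
Compare {W1, W3, W4}: its best feasible assignment gives total 738.
Every other set of open sites that can feasibly serve all demand totals ≥ 668 even under its best assignment. Minimum: 620.

620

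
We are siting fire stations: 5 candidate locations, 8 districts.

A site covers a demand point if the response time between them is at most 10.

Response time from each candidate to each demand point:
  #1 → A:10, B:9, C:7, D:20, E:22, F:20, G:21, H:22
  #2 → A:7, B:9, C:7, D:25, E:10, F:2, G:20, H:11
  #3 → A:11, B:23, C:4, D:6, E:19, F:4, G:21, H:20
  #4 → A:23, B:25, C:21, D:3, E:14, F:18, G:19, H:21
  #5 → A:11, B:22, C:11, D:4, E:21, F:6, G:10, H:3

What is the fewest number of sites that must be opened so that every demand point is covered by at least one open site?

2

Coverage sets (demand points within 10 of each site):
  #1: {A, B, C}
  #2: {A, B, C, E, F}
  #3: {C, D, F}
  #4: {D}
  #5: {D, F, G, H}
No single site covers all 8 demand points.
But {#2, #5} covers everything, so the minimum is 2.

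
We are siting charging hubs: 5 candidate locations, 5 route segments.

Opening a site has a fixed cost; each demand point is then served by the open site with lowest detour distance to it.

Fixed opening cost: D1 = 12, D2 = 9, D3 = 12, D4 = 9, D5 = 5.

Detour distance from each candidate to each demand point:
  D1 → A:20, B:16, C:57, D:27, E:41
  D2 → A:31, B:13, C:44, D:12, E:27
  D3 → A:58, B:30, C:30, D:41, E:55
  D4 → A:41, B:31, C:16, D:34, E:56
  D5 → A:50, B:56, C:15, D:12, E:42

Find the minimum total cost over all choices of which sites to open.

112

Open {D2, D5}: assign each demand point to its cheapest open site.
  A→D2 31, B→D2 13, C→D5 15, D→D2 12, E→D2 27
  detour distance 98, fixed 14 → total 112.
Compare {D1, D2, D5}: detour distance 87 + fixed 26 = 113.
Compare {D2, D4}: detour distance 99 + fixed 18 = 117.
Compare {D1, D2, D4}: detour distance 88 + fixed 30 = 118.
All other subsets cost ≥ 113. Minimum total cost: 112.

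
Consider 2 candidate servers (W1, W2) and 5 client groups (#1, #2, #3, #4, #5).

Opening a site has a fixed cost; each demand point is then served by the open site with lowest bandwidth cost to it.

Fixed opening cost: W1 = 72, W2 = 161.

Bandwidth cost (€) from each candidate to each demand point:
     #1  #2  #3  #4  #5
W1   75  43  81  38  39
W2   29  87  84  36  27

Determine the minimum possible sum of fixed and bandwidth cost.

Open {W1}: assign each demand point to its cheapest open site.
  #1→W1 75, #2→W1 43, #3→W1 81, #4→W1 38, #5→W1 39
  bandwidth cost 276, fixed 72 → total 348.
Compare {W2}: bandwidth cost 263 + fixed 161 = 424.
Compare {W1, W2}: bandwidth cost 216 + fixed 233 = 449.

348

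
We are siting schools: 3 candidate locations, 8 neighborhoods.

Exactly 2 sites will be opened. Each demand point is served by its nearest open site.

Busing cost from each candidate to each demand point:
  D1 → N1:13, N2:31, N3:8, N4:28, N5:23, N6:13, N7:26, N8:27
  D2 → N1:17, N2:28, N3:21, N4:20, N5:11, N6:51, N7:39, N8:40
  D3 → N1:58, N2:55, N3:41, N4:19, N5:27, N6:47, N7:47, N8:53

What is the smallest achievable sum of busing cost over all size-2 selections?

Open {D1, D2}.
  N1→D1 13, N2→D2 28, N3→D1 8, N4→D2 20, N5→D2 11, N6→D1 13, N7→D1 26, N8→D1 27  ⇒ total 146.
Compare {D1, D3}: total 160.
Compare {D2, D3}: total 222.

146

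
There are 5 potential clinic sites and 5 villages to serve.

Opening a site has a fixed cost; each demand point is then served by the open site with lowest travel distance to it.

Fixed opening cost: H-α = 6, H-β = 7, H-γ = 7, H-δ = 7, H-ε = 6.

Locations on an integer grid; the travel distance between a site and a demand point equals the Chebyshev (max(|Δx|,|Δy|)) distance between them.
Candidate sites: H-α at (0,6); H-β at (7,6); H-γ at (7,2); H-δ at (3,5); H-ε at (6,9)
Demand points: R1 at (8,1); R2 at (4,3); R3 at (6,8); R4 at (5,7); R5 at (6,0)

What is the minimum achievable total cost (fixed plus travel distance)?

Open {H-γ, H-ε}: assign each demand point to its cheapest open site.
  R1→H-γ 1, R2→H-γ 3, R3→H-ε 1, R4→H-ε 2, R5→H-γ 2
  travel distance 9, fixed 13 → total 22.
Compare {H-γ}: travel distance 17 + fixed 7 = 24.
Compare {H-δ}: travel distance 17 + fixed 7 = 24.
Compare {H-β, H-γ}: travel distance 10 + fixed 14 = 24.
All other subsets cost ≥ 24. Minimum total cost: 22.

22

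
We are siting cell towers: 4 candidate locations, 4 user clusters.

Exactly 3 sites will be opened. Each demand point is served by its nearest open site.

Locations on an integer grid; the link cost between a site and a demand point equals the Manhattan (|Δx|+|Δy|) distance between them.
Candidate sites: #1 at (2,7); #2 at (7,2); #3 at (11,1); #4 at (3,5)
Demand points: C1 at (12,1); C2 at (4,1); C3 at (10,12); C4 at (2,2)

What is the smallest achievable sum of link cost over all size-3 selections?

21

Open {#2, #3, #4}.
  C1→#3 1, C2→#2 4, C3→#3 12, C4→#4 4  ⇒ total 21.
Compare {#1, #2, #3}: total 22.
Compare {#1, #3, #4}: total 22.
No size-3 selection does better; minimum is 21.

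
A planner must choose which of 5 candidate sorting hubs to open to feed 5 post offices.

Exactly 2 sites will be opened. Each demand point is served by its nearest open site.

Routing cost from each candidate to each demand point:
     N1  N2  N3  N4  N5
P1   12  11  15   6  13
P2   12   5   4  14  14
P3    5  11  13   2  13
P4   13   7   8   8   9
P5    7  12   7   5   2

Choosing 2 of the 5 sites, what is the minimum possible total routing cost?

Open {P2, P5}.
  N1→P5 7, N2→P2 5, N3→P2 4, N4→P5 5, N5→P5 2  ⇒ total 23.
Compare {P3, P5}: total 27.
Compare {P4, P5}: total 28.
No size-2 selection does better; minimum is 23.

23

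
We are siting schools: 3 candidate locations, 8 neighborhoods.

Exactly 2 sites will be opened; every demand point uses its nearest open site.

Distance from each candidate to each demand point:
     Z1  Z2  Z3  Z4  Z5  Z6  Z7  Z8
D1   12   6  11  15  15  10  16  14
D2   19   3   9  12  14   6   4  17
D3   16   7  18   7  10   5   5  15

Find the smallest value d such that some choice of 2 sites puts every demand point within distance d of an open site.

Open {D1, D2}.
  Farthest demand point is Z5 at distance 14 (to D2); all others are ≤ 14.
With {D1, D3} the worst case is 14.
With {D2, D3} the worst case is 16.
No size-2 selection achieves below 14.

14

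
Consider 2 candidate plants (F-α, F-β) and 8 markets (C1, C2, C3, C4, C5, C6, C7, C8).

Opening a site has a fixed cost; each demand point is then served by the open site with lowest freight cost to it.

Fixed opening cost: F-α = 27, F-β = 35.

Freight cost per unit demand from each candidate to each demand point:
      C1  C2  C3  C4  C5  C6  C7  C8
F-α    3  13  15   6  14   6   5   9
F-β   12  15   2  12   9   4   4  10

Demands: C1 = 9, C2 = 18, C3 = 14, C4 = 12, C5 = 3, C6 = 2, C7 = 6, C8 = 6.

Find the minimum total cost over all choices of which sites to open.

536

Open {F-α, F-β}: assign each demand point to its cheapest open site.
  C1→F-α 9×3=27, C2→F-α 18×13=234, C3→F-β 14×2=28, C4→F-α 12×6=72, C5→F-β 3×9=27, C6→F-β 2×4=8, C7→F-β 6×4=24, C8→F-α 6×9=54
  freight cost 474, fixed 62 → total 536.
Compare {F-β}: freight cost 669 + fixed 35 = 704.
Compare {F-α}: freight cost 681 + fixed 27 = 708.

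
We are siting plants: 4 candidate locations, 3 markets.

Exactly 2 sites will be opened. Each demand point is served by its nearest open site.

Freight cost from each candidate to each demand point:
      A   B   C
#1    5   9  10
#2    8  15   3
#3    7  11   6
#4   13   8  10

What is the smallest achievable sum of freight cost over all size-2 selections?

Open {#1, #2}.
  A→#1 5, B→#1 9, C→#2 3  ⇒ total 17.
Compare {#2, #4}: total 19.
Compare {#1, #3}: total 20.
No size-2 selection does better; minimum is 17.

17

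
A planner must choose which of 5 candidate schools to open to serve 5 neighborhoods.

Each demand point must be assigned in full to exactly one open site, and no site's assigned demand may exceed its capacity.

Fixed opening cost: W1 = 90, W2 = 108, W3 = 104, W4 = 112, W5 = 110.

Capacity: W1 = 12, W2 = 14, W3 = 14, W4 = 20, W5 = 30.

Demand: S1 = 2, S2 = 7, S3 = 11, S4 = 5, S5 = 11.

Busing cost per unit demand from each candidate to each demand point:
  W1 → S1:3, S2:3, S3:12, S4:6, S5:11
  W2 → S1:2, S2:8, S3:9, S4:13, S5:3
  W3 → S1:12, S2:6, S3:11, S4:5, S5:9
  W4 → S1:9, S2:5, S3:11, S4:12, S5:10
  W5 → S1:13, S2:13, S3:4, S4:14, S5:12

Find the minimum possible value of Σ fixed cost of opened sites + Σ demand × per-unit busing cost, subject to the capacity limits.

Open {W1, W2, W5}; cheapest assignment that respects the capacities:
  W1 (cap 12, load 12): S2, S4 — cost 7×3 + 5×6 = 51
  W2 (cap 14, load 13): S1, S5 — cost 2×2 + 11×3 = 37
  W5 (cap 30, load 11): S3 — cost 11×4 = 44
  Shipping 132, fixed 308 → total 440.
  Any other capacity-feasible assignment to {W1, W2, W5} ships for at least 132.
Compare {W1, W5}: its best feasible assignment gives total 453.
Compare {W2, W5}: its best feasible assignment gives total 460.
Every other set of open sites that can feasibly serve all demand totals ≥ 453 even under its best assignment. Minimum: 440.

440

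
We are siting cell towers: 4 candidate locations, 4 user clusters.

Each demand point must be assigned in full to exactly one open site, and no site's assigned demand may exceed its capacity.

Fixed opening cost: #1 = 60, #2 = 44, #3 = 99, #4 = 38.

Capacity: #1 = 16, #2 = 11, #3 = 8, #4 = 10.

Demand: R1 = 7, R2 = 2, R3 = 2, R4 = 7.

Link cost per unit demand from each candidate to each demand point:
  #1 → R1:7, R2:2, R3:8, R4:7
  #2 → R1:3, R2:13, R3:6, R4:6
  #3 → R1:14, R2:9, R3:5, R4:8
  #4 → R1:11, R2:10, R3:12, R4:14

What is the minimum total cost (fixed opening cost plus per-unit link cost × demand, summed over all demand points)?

190

Open {#1, #2}; cheapest assignment that respects the capacities:
  #1 (cap 16, load 9): R2, R4 — cost 2×2 + 7×7 = 53
  #2 (cap 11, load 9): R1, R3 — cost 7×3 + 2×6 = 33
  Shipping 86, fixed 104 → total 190.
  Any other capacity-feasible assignment to {#1, #2} ships for at least 86.
Compare {#1, #4}: its best feasible assignment gives total 224.
Compare {#1, #2, #4}: its best feasible assignment gives total 228.
Every other set of open sites that can feasibly serve all demand totals ≥ 224 even under its best assignment. Minimum: 190.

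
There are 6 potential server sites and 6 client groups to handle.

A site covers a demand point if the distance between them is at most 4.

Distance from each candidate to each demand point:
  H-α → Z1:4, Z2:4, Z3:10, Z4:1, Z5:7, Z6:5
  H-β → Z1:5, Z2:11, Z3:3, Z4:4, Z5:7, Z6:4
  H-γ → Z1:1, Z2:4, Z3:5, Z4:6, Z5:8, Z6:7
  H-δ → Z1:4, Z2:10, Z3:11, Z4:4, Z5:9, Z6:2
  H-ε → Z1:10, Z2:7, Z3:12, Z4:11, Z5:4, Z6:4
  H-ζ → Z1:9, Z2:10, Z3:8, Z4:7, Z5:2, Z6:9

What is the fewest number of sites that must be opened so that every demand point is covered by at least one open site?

3

Coverage sets (demand points within 4 of each site):
  H-α: {Z1, Z2, Z4}
  H-β: {Z3, Z4, Z6}
  H-γ: {Z1, Z2}
  H-δ: {Z1, Z4, Z6}
  H-ε: {Z5, Z6}
  H-ζ: {Z5}
No 2 sites suffice: every size-2 union leaves at least one demand point uncovered.
But {H-α, H-β, H-ε} covers everything, so the minimum is 3.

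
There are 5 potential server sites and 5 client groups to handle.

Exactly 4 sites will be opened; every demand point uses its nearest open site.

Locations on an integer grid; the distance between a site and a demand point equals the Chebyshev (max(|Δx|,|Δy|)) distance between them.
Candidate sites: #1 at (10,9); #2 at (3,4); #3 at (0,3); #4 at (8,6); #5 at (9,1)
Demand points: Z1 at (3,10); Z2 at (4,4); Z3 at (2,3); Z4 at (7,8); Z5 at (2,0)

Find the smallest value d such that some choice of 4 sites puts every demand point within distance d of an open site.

5

Open {#1, #2, #3, #4}.
  Farthest demand point is Z1 at distance 5 (to #4); all others are ≤ 5.
With {#1, #2, #4, #5} the worst case is 5.
With {#1, #3, #4, #5} the worst case is 5.
No size-4 selection achieves below 5.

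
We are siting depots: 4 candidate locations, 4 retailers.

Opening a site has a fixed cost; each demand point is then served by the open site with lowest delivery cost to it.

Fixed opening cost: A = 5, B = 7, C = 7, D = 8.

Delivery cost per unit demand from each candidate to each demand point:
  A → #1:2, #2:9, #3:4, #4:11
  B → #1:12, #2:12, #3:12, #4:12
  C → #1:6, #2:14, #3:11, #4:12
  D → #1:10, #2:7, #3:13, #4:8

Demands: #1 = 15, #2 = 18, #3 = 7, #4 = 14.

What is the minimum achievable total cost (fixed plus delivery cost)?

309

Open {A, D}: assign each demand point to its cheapest open site.
  #1→A 15×2=30, #2→D 18×7=126, #3→A 7×4=28, #4→D 14×8=112
  delivery cost 296, fixed 13 → total 309.
Compare {A, B, D}: delivery cost 296 + fixed 20 = 316.
Compare {A, C, D}: delivery cost 296 + fixed 20 = 316.
Compare {A, B, C, D}: delivery cost 296 + fixed 27 = 323.
All other subsets cost ≥ 316. Minimum total cost: 309.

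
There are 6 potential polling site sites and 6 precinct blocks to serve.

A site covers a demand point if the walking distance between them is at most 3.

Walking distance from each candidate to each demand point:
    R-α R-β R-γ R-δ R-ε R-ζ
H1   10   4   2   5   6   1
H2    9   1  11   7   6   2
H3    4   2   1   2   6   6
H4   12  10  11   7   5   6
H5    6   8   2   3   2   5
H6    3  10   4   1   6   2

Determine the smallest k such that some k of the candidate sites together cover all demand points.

3

Coverage sets (demand points within 3 of each site):
  H1: {R-γ, R-ζ}
  H2: {R-β, R-ζ}
  H3: {R-β, R-γ, R-δ}
  H4: {}
  H5: {R-γ, R-δ, R-ε}
  H6: {R-α, R-δ, R-ζ}
No 2 sites suffice: every size-2 union leaves at least one demand point uncovered.
But {H2, H5, H6} covers everything, so the minimum is 3.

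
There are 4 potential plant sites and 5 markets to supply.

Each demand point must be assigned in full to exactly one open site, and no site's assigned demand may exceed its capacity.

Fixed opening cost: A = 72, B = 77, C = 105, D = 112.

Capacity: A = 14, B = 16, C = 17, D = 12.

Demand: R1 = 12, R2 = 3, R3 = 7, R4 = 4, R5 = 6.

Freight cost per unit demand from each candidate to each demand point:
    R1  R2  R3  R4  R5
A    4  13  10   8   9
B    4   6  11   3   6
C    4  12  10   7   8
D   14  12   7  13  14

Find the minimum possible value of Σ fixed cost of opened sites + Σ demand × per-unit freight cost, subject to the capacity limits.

389

Open {B, C}; cheapest assignment that respects the capacities:
  B (cap 16, load 16): R2, R3, R5 — cost 3×6 + 7×11 + 6×6 = 131
  C (cap 17, load 16): R1, R4 — cost 12×4 + 4×7 = 76
  Shipping 207, fixed 182 → total 389.
  Any other capacity-feasible assignment to {B, C} ships for at least 207.
Compare {A, B, D}: its best feasible assignment gives total 424.
Compare {A, B, C}: its best feasible assignment gives total 438.
Every other set of open sites that can feasibly serve all demand totals ≥ 424 even under its best assignment. Minimum: 389.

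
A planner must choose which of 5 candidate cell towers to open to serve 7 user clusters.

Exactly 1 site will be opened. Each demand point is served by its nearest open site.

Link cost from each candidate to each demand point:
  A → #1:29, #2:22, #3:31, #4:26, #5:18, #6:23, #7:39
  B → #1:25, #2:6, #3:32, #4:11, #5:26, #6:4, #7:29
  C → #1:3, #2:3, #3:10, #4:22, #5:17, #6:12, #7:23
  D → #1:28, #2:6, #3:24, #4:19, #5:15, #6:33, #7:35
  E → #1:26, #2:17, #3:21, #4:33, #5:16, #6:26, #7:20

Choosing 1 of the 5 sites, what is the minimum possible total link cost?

Open {C}.
  #1→C 3, #2→C 3, #3→C 10, #4→C 22, #5→C 17, #6→C 12, #7→C 23  ⇒ total 90.
Compare {B}: total 133.
Compare {E}: total 159.
No size-1 selection does better; minimum is 90.

90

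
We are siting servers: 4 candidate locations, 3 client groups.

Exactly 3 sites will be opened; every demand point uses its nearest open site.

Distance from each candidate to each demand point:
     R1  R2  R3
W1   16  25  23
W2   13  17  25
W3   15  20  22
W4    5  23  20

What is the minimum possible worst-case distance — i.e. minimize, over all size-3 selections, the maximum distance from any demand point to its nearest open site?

Open {W1, W2, W4}.
  Farthest demand point is R3 at distance 20 (to W4); all others are ≤ 20.
With {W1, W3, W4} the worst case is 20.
With {W2, W3, W4} the worst case is 20.
No size-3 selection achieves below 20.

20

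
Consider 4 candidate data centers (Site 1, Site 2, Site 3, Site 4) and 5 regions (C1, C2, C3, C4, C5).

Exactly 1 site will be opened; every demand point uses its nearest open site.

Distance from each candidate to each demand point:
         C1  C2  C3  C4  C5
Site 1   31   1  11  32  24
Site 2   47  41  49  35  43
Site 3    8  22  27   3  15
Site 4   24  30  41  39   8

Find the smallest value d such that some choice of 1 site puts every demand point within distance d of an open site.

27

Open {Site 3}.
  Farthest demand point is C3 at distance 27 (to Site 3); all others are ≤ 27.
With {Site 1} the worst case is 32.
With {Site 4} the worst case is 41.
No size-1 selection achieves below 27.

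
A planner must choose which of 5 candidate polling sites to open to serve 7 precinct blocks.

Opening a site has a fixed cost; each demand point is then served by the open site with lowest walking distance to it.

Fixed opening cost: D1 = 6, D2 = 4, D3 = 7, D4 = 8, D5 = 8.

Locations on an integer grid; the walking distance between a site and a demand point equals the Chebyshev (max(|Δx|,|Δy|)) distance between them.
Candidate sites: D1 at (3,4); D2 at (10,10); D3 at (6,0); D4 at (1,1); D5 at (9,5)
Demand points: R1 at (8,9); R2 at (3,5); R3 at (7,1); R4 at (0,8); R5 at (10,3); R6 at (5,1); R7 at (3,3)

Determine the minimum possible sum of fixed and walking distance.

Open {D1, D3}: assign each demand point to its cheapest open site.
  R1→D1 5, R2→D1 1, R3→D3 1, R4→D1 4, R5→D3 4, R6→D3 1, R7→D1 1
  walking distance 17, fixed 13 → total 30.
Compare {D1}: walking distance 25 + fixed 6 = 31.
Compare {D1, D2, D3}: walking distance 14 + fixed 17 = 31.
Compare {D1, D2}: walking distance 22 + fixed 10 = 32.
All other subsets cost ≥ 31. Minimum total cost: 30.

30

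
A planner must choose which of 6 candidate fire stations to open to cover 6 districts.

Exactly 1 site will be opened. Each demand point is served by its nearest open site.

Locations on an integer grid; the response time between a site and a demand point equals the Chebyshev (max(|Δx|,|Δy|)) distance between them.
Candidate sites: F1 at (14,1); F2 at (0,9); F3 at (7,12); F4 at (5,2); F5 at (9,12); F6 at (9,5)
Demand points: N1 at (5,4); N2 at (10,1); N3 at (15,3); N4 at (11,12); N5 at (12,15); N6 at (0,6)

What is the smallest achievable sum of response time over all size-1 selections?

40

Open {F6}.
  N1→F6 4, N2→F6 4, N3→F6 6, N4→F6 7, N5→F6 10, N6→F6 9  ⇒ total 40.
Compare {F5}: total 42.
Compare {F3}: total 44.
No size-1 selection does better; minimum is 40.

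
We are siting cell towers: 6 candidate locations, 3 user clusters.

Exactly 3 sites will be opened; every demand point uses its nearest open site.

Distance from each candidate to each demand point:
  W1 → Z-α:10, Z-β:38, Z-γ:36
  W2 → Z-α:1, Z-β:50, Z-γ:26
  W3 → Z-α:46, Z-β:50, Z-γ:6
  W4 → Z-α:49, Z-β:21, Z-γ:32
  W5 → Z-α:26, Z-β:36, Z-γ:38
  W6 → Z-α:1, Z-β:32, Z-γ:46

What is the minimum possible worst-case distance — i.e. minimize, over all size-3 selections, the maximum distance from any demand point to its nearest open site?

21

Open {W1, W3, W4}.
  Farthest demand point is Z-β at distance 21 (to W4); all others are ≤ 21.
With {W2, W3, W4} the worst case is 21.
With {W3, W4, W6} the worst case is 21.
No size-3 selection achieves below 21.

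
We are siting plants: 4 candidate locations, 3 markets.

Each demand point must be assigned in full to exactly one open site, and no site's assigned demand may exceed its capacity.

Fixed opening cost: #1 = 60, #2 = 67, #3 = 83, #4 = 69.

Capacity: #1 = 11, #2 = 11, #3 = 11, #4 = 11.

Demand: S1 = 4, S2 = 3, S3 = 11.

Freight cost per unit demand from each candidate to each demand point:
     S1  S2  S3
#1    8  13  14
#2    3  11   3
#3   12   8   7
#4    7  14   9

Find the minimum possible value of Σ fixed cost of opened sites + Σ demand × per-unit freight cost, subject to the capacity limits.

Open {#1, #2}; cheapest assignment that respects the capacities:
  #1 (cap 11, load 7): S1, S2 — cost 4×8 + 3×13 = 71
  #2 (cap 11, load 11): S3 — cost 11×3 = 33
  Shipping 104, fixed 127 → total 231.
  Any other capacity-feasible assignment to {#1, #2} ships for at least 104.
Compare {#2, #4}: its best feasible assignment gives total 239.
Compare {#2, #3}: its best feasible assignment gives total 255.
Every other set of open sites that can feasibly serve all demand totals ≥ 239 even under its best assignment. Minimum: 231.

231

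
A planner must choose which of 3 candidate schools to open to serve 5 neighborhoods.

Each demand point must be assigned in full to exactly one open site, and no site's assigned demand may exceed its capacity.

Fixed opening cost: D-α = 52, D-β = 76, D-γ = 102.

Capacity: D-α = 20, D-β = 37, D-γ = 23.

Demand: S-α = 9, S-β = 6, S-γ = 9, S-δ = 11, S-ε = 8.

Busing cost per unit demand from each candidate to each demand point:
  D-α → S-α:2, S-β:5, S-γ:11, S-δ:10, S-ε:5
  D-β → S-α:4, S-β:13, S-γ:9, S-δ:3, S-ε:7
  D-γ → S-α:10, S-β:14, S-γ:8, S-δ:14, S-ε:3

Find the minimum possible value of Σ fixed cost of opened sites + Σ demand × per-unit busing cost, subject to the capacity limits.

346

Open {D-α, D-β}; cheapest assignment that respects the capacities:
  D-α (cap 20, load 15): S-α, S-β — cost 9×2 + 6×5 = 48
  D-β (cap 37, load 28): S-γ, S-δ, S-ε — cost 9×9 + 11×3 + 8×7 = 170
  Shipping 218, fixed 128 → total 346.
  Any other capacity-feasible assignment to {D-α, D-β} ships for at least 218.
Compare {D-α, D-β, D-γ}: its best feasible assignment gives total 407.
Compare {D-β, D-γ}: its best feasible assignment gives total 421.
Every other set of open sites that can feasibly serve all demand totals ≥ 407 even under its best assignment. Minimum: 346.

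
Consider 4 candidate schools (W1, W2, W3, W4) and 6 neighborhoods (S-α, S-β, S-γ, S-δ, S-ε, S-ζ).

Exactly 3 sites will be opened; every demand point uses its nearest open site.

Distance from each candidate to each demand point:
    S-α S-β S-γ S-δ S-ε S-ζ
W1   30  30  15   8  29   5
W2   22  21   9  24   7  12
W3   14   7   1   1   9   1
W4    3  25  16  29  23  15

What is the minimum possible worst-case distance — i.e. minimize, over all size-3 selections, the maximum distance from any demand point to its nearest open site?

Open {W2, W3, W4}.
  Farthest demand point is S-β at distance 7 (to W3); all others are ≤ 7.
With {W1, W3, W4} the worst case is 9.
With {W1, W2, W3} the worst case is 14.
No size-3 selection achieves below 7.

7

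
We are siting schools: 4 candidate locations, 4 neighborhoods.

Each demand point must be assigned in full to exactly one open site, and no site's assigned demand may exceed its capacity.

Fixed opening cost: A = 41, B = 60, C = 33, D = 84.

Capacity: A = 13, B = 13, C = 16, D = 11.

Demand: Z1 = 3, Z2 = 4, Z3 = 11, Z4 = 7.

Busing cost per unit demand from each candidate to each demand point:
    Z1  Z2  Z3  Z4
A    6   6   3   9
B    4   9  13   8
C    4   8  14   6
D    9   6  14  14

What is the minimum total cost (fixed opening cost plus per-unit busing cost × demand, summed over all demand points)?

Open {A, C}; cheapest assignment that respects the capacities:
  A (cap 13, load 11): Z3 — cost 11×3 = 33
  C (cap 16, load 14): Z1, Z2, Z4 — cost 3×4 + 4×8 + 7×6 = 86
  Shipping 119, fixed 74 → total 193.
  Any other capacity-feasible assignment to {A, C} ships for at least 119.
Compare {A, B, C}: its best feasible assignment gives total 253.
Compare {A, C, D}: its best feasible assignment gives total 269.
Every other set of open sites that can feasibly serve all demand totals ≥ 253 even under its best assignment. Minimum: 193.

193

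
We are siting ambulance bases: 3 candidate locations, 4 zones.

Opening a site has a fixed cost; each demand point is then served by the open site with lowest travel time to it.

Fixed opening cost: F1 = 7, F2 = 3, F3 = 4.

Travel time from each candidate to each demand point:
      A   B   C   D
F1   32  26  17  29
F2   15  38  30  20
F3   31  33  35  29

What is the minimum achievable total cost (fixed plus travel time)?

88

Open {F1, F2}: assign each demand point to its cheapest open site.
  A→F2 15, B→F1 26, C→F1 17, D→F2 20
  travel time 78, fixed 10 → total 88.
Compare {F1, F2, F3}: travel time 78 + fixed 14 = 92.
Compare {F2, F3}: travel time 98 + fixed 7 = 105.
Compare {F2}: travel time 103 + fixed 3 = 106.
All other subsets cost ≥ 92. Minimum total cost: 88.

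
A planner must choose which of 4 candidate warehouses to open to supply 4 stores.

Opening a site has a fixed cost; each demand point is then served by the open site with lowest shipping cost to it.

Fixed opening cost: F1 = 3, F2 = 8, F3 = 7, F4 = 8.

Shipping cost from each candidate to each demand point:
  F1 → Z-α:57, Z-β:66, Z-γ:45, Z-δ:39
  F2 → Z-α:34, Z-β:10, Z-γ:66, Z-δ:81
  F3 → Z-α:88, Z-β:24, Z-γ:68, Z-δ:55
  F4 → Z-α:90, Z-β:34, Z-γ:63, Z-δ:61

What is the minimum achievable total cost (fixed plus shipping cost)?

Open {F1, F2}: assign each demand point to its cheapest open site.
  Z-α→F2 34, Z-β→F2 10, Z-γ→F1 45, Z-δ→F1 39
  shipping cost 128, fixed 11 → total 139.
Compare {F1, F2, F3}: shipping cost 128 + fixed 18 = 146.
Compare {F1, F2, F4}: shipping cost 128 + fixed 19 = 147.
Compare {F1, F2, F3, F4}: shipping cost 128 + fixed 26 = 154.
All other subsets cost ≥ 146. Minimum total cost: 139.

139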